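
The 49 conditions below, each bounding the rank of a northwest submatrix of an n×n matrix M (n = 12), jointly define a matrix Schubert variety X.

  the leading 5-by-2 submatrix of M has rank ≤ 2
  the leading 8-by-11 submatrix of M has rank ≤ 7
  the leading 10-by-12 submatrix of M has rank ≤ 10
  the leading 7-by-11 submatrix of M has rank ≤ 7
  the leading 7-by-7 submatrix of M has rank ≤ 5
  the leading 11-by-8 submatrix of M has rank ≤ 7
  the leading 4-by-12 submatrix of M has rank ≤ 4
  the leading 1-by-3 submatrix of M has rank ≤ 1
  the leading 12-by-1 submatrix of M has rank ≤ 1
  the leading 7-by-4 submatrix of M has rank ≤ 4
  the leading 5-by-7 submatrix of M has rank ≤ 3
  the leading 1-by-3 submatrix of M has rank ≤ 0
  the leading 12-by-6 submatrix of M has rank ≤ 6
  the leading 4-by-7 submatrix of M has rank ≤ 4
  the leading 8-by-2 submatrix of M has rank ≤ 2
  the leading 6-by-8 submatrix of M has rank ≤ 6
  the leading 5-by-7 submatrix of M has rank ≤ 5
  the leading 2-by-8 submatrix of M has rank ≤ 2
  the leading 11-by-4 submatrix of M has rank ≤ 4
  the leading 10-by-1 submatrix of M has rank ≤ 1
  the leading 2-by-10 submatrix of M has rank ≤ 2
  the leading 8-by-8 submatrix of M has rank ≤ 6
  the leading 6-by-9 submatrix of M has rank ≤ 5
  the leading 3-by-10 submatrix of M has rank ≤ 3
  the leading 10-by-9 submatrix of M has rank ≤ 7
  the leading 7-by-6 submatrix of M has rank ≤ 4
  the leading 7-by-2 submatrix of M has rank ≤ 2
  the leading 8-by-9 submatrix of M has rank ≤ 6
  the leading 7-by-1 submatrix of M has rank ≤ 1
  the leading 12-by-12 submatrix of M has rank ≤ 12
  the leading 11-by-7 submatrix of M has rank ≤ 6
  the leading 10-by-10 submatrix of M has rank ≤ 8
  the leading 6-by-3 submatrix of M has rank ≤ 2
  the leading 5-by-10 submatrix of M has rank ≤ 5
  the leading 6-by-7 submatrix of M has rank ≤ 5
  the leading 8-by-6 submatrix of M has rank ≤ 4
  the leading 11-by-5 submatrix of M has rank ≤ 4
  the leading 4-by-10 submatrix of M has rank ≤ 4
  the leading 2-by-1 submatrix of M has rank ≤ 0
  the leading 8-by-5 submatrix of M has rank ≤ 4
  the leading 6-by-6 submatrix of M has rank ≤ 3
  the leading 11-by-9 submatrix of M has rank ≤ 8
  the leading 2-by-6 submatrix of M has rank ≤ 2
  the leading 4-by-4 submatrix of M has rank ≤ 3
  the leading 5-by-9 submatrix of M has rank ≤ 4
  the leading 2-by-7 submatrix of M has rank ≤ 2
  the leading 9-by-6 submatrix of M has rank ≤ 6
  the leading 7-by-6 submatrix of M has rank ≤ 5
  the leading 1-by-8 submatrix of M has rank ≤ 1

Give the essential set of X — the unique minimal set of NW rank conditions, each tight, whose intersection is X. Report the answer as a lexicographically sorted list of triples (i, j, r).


Recovering R(i,j) via the rank-extension bound from the 49 conditions:

  R[1]: 0, 0, 0, 1, 1, 1, 1, 1, 1, 1, 1, 1
  R[2]: 0, 1, 1, 2, 2, 2, 2, 2, 2, 2, 2, 2
  R[3]: 1, 2, 2, 3, 3, 3, 3, 3, 3, 3, 3, 3
  R[4]: 1, 2, 2, 3, 3, 3, 3, 4, 4, 4, 4, 4
  R[5]: 1, 2, 2, 3, 3, 3, 3, 4, 4, 5, 5, 5
  R[6]: 1, 2, 2, 3, 3, 3, 4, 5, 5, 6, 6, 6
  R[7]: 1, 2, 3, 4, 4, 4, 5, 6, 6, 7, 7, 7
  R[8]: 1, 2, 3, 4, 4, 4, 5, 6, 6, 7, 7, 8
  R[9]: 1, 2, 3, 4, 4, 5, 6, 7, 7, 8, 8, 9
  R[10]: 1, 2, 3, 4, 4, 5, 6, 7, 7, 8, 9, 10
  R[11]: 1, 2, 3, 4, 4, 5, 6, 7, 8, 9, 10, 11
  R[12]: 1, 2, 3, 4, 5, 6, 7, 8, 9, 10, 11, 12

the unique w with this rank table is (4, 2, 1, 8, 10, 7, 3, 12, 6, 11, 9, 5).

|D(w)|=24, |Ess(w)|=11:

[(1, 3, 0), (2, 1, 0), (5, 7, 3), (5, 9, 4), (6, 3, 2), (6, 6, 3), (8, 6, 4), (8, 9, 6), (8, 11, 7), (10, 9, 7), (11, 5, 4)]


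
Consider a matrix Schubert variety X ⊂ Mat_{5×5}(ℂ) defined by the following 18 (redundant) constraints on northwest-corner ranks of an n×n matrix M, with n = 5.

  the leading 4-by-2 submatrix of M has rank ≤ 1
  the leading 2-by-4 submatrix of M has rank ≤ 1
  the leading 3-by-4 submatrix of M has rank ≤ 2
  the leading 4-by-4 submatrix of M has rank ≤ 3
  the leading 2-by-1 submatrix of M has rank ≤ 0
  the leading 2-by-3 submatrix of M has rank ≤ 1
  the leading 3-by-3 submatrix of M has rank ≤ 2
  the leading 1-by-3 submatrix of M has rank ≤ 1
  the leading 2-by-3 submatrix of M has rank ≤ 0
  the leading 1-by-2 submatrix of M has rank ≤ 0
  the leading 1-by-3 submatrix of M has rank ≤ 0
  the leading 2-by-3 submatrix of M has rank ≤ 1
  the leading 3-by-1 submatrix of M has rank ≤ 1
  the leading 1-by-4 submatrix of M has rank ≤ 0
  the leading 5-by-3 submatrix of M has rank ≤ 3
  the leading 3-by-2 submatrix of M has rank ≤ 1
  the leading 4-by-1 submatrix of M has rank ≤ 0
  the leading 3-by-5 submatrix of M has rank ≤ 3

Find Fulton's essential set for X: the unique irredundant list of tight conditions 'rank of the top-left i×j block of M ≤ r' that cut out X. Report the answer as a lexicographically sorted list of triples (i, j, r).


Recovering R(i,j) via the rank-extension bound from the 18 conditions:

  i=1: 0 | 0 | 0 | 0 | 1
  i=2: 0 | 0 | 0 | 1 | 2
  i=3: 0 | 1 | 1 | 2 | 3
  i=4: 0 | 1 | 2 | 3 | 4
  i=5: 1 | 2 | 3 | 4 | 5

the unique w with this rank table is (5, 4, 2, 3, 1).

Rothe diagram D(w) (9 cells), 3 SE-corners (essential conditions):

[(1, 4, 0), (2, 3, 0), (4, 1, 0)]


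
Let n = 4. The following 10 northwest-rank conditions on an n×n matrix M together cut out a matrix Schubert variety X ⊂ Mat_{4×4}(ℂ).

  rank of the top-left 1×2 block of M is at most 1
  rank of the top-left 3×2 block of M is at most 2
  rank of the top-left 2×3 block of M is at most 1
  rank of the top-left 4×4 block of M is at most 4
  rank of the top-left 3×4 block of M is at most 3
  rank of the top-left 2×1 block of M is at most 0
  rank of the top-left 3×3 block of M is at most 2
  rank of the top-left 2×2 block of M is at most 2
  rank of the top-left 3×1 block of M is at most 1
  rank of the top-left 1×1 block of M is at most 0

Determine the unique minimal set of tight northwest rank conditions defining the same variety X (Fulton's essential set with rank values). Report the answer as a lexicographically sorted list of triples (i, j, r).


Rank table r_w(4×4) implied by the 10 constraints:

  row 1: 0 1 1 1
  row 2: 0 1 1 2
  row 3: 1 2 2 3
  row 4: 1 2 3 4

giving w = (2, 4, 1, 3) via Δ²R.

2 SE-corners of the 3-cell Rothe diagram give Ess(w):

[(2, 1, 0), (2, 3, 1)]


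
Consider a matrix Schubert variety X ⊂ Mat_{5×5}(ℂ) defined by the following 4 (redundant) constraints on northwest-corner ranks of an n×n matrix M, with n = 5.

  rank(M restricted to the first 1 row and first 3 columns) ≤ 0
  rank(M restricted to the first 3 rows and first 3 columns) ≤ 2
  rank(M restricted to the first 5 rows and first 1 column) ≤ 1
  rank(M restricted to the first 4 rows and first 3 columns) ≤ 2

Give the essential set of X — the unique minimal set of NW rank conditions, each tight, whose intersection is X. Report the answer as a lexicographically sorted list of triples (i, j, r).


Propagating the 4 rank bounds to every northwest block:

  0 0 0 1 1
  1 1 1 2 2
  1 2 2 3 3
  1 2 2 3 4
  1 2 3 4 5

reading off 1-entries of Δ²R: w = (4, 1, 2, 5, 3).

2 SE-corners of the 4-cell Rothe diagram give Ess(w):

[(1, 3, 0), (4, 3, 2)]


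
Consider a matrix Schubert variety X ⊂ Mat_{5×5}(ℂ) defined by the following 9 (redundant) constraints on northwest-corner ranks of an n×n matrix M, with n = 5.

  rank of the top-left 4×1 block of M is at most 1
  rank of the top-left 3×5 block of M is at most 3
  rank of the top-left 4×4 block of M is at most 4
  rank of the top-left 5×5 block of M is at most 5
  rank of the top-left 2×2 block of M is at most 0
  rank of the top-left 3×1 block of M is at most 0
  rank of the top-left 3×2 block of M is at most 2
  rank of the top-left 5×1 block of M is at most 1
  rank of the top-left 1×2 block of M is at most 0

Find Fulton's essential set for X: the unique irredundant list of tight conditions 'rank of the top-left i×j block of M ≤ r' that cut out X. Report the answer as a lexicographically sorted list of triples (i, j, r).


Propagating the 9 rank bounds to every northwest block:

  0 | 0 | 1 | 1 | 1
  0 | 0 | 1 | 2 | 2
  0 | 1 | 2 | 3 | 3
  1 | 2 | 3 | 4 | 4
  1 | 2 | 3 | 4 | 5

hence w(1..5) = (3, 4, 2, 1, 5).

|D(w)|=5, |Ess(w)|=2:

[(2, 2, 0), (3, 1, 0)]


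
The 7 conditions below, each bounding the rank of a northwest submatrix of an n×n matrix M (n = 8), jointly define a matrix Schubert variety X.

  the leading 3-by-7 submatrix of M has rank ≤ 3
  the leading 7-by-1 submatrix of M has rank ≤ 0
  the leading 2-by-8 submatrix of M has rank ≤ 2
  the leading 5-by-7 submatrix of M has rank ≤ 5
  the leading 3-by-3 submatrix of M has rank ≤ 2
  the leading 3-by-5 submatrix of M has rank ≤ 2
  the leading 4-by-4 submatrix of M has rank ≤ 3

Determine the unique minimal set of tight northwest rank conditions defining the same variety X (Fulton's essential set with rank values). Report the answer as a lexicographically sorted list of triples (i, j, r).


Propagating the 7 rank bounds to every northwest block:

  R[1]: 0 1 1 1 1 1 1 1
  R[2]: 0 1 2 2 2 2 2 2
  R[3]: 0 1 2 2 2 3 3 3
  R[4]: 0 1 2 3 3 4 4 4
  R[5]: 0 1 2 3 4 5 5 5
  R[6]: 0 1 2 3 4 5 6 6
  R[7]: 0 1 2 3 4 5 6 7
  R[8]: 1 2 3 4 5 6 7 8

hence w(1..8) = (2, 3, 6, 4, 5, 7, 8, 1).

Fulton essential set (2 of the 9 Rothe cells):

[(3, 5, 2), (7, 1, 0)]


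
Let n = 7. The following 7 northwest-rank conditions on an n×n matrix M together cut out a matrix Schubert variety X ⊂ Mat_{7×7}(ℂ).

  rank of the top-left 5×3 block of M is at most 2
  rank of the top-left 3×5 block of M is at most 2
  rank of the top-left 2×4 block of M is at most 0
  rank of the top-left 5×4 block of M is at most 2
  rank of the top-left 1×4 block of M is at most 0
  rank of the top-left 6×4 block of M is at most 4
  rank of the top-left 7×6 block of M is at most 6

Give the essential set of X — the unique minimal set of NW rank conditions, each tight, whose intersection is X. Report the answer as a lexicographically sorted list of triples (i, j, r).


Rank table r_w(7×7) implied by the 7 constraints:

  R[1]: 0, 0, 0, 0, 1, 1, 1
  R[2]: 0, 0, 0, 0, 1, 2, 2
  R[3]: 1, 1, 1, 1, 2, 3, 3
  R[4]: 1, 2, 2, 2, 3, 4, 4
  R[5]: 1, 2, 2, 2, 3, 4, 5
  R[6]: 1, 2, 3, 3, 4, 5, 6
  R[7]: 1, 2, 3, 4, 5, 6, 7

second differences of R give the permutation w = (5, 6, 1, 2, 7, 3, 4).

Fulton essential set (2 of the 10 Rothe cells):

[(2, 4, 0), (5, 4, 2)]


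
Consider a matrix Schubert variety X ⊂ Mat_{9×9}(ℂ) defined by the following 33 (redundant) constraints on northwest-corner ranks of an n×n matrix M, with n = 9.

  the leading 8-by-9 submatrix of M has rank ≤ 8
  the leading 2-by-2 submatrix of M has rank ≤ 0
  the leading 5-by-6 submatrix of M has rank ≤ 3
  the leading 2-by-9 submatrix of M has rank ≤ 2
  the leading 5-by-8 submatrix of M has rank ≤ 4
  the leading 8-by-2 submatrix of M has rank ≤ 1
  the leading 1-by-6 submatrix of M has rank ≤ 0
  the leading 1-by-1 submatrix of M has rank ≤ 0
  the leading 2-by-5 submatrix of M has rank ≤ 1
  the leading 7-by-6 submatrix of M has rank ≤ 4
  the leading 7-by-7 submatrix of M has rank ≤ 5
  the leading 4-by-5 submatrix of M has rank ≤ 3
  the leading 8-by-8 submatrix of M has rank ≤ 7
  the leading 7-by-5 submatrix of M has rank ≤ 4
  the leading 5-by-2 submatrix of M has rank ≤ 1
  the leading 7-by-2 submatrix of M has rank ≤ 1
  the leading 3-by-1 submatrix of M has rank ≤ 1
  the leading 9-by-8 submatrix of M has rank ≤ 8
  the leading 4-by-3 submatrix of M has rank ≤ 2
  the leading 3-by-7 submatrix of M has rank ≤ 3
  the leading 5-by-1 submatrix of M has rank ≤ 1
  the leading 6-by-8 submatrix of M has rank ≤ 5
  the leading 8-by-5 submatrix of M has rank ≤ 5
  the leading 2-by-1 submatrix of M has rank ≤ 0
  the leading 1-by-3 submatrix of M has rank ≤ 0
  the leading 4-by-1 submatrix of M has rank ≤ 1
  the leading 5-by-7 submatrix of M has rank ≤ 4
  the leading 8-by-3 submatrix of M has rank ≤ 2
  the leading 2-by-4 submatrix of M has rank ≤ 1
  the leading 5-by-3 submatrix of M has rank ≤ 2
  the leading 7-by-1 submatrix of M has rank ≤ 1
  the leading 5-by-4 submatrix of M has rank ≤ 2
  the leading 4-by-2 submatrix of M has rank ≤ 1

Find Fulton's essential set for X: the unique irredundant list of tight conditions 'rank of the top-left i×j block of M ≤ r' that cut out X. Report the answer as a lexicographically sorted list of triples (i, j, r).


Recovering R(i,j) via the rank-extension bound from the 33 conditions:

  i=1: 0, 0, 0, 0, 0, 0, 1, 1, 1
  i=2: 0, 0, 1, 1, 1, 1, 2, 2, 2
  i=3: 1, 1, 2, 2, 2, 2, 3, 3, 3
  i=4: 1, 1, 2, 2, 3, 3, 4, 4, 4
  i=5: 1, 1, 2, 2, 3, 3, 4, 4, 5
  i=6: 1, 1, 2, 3, 4, 4, 5, 5, 6
  i=7: 1, 1, 2, 3, 4, 4, 5, 6, 7
  i=8: 1, 1, 2, 3, 4, 5, 6, 7, 8
  i=9: 1, 2, 3, 4, 5, 6, 7, 8, 9

giving w = (7, 3, 1, 5, 9, 4, 8, 6, 2) via Δ²R.

|D(w)|=18, |Ess(w)|=7:

[(1, 6, 0), (2, 2, 0), (5, 4, 2), (5, 6, 3), (5, 8, 4), (7, 6, 4), (8, 2, 1)]


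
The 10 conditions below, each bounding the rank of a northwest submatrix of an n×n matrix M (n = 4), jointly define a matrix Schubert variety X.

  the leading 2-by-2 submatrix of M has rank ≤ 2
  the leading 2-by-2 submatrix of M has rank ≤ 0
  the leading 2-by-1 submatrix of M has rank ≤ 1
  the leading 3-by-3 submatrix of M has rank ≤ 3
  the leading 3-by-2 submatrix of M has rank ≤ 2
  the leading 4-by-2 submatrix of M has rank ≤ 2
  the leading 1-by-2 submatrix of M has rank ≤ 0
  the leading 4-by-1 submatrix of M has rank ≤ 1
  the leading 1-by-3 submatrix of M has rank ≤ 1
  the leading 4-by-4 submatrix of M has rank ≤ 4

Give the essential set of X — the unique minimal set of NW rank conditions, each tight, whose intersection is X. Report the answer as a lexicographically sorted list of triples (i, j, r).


Reconstructing r_w from the 10 given conditions:

  i=1: 0, 0, 1, 1
  i=2: 0, 0, 1, 2
  i=3: 1, 1, 2, 3
  i=4: 1, 2, 3, 4

so w = (3, 4, 1, 2).

D(w) has 4 cells with 1 SE-corner; essential set:

[(2, 2, 0)]


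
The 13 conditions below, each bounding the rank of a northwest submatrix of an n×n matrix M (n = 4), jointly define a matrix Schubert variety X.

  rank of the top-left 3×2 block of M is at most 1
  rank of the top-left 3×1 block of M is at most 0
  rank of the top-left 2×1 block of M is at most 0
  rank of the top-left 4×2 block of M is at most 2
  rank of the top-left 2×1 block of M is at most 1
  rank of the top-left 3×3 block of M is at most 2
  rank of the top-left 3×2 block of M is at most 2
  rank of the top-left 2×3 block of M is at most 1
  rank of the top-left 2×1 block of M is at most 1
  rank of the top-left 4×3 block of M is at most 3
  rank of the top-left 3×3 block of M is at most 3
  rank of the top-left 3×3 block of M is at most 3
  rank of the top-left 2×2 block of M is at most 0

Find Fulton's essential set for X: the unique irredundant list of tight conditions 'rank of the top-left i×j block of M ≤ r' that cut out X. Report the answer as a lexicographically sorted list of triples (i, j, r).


Propagating the 13 rank bounds to every northwest block:

  i=1: 0 | 0 | 1 | 1
  i=2: 0 | 0 | 1 | 2
  i=3: 0 | 1 | 2 | 3
  i=4: 1 | 2 | 3 | 4

giving w = (3, 4, 2, 1) via Δ²R.

D(w) has 5 cells with 2 SE-corners; essential set:

[(2, 2, 0), (3, 1, 0)]


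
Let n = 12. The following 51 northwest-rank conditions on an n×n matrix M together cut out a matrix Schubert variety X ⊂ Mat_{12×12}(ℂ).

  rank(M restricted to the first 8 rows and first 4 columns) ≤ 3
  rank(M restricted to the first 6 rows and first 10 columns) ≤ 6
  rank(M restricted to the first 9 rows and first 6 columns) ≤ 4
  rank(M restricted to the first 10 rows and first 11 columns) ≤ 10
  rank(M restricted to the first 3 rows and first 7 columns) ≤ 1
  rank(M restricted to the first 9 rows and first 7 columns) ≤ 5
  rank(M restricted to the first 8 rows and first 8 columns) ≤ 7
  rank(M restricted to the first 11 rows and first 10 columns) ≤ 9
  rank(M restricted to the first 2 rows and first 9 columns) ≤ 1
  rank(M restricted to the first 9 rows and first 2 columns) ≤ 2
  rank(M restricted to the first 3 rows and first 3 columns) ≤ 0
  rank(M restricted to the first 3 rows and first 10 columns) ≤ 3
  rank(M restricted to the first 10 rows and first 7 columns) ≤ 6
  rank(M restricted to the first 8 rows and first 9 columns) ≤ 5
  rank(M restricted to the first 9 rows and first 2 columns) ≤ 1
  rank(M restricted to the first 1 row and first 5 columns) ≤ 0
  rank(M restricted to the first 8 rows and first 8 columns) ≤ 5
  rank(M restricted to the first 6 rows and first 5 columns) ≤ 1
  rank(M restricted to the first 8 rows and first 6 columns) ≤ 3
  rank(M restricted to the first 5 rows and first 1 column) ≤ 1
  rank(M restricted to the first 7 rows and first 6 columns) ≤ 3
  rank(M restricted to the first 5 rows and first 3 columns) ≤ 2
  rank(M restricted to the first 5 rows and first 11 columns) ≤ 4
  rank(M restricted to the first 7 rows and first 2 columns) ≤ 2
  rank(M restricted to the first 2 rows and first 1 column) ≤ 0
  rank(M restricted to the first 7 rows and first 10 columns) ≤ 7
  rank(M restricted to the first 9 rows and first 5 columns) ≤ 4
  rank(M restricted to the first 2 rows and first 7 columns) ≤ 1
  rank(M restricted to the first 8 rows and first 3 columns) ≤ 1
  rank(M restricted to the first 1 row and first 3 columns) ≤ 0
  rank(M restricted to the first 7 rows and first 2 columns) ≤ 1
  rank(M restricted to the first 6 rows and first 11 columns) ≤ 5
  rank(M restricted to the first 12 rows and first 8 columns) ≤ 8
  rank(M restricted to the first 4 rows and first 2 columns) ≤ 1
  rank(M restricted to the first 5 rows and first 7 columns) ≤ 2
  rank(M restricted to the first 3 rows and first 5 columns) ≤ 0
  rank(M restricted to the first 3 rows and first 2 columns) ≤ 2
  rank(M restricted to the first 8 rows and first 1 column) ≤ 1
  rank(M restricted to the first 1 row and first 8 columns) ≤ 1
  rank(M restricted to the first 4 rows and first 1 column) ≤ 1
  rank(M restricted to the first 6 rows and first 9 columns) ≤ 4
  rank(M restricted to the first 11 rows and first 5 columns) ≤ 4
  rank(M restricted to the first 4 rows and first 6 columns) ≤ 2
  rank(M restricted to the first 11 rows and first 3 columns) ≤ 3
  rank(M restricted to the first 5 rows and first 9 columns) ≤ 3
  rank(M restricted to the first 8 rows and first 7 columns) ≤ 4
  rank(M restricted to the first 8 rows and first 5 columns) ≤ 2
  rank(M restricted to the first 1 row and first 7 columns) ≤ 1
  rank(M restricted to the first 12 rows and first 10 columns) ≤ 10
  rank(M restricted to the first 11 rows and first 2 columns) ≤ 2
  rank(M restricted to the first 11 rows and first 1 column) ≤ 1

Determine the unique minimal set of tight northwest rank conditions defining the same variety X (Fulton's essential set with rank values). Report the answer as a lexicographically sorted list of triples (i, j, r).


Recovering R(i,j) via the rank-extension bound from the 51 conditions:

  i=1: 0 0 0 0 0 1 1 1 1 1 1 1
  i=2: 0 0 0 0 0 1 1 1 1 2 2 2
  i=3: 0 0 0 0 0 1 1 2 2 3 3 3
  i=4: 1 1 1 1 1 2 2 3 3 4 4 4
  i=5: 1 1 1 1 1 2 2 3 3 4 4 5
  i=6: 1 1 1 1 1 2 3 4 4 5 5 6
  i=7: 1 1 1 2 2 3 4 5 5 6 6 7
  i=8: 1 1 1 2 2 3 4 5 5 6 7 8
  i=9: 1 1 2 3 3 4 5 6 6 7 8 9
  i=10: 1 2 3 4 4 5 6 7 7 8 9 10
  i=11: 1 2 3 4 4 5 6 7 8 9 10 11
  i=12: 1 2 3 4 5 6 7 8 9 10 11 12

giving w = (6, 10, 8, 1, 12, 7, 4, 11, 3, 2, 9, 5) via Δ²R.

Fulton essential set (12 of the 38 Rothe cells):

[(2, 9, 1), (3, 5, 0), (3, 7, 1), (5, 7, 2), (5, 9, 3), (5, 11, 4), (6, 5, 1), (8, 3, 1), (8, 5, 2), (8, 9, 5), (9, 2, 1), (11, 5, 4)]


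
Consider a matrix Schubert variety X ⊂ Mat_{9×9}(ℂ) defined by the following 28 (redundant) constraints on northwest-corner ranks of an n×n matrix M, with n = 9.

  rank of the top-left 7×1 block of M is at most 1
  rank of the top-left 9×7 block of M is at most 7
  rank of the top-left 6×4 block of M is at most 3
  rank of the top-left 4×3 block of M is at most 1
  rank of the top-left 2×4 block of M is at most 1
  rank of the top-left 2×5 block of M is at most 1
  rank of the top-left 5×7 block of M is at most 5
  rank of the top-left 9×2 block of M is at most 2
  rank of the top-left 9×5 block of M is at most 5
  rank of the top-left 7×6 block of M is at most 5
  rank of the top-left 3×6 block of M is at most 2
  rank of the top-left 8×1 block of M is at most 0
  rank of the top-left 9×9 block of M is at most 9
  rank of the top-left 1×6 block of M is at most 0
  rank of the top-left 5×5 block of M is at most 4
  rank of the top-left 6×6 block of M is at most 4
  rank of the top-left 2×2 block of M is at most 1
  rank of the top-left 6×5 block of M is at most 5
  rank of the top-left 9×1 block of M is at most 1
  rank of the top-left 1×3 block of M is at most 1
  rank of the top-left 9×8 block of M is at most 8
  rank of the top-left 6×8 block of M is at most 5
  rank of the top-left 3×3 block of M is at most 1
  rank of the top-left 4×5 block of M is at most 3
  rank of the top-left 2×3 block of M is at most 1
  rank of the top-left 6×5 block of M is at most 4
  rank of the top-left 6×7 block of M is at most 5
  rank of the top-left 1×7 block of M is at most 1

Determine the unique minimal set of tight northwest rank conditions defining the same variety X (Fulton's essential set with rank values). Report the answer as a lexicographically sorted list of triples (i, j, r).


Rank table r_w(9×9) implied by the 28 constraints:

  row 1: 0  0  0  0  0  0  1  1  1
  row 2: 0  1  1  1  1  1  2  2  2
  row 3: 0  1  1  2  2  2  3  3  3
  row 4: 0  1  1  2  3  3  4  4  4
  row 5: 0  1  2  3  4  4  5  5  5
  row 6: 0  1  2  3  4  4  5  5  6
  row 7: 0  1  2  3  4  5  6  6  7
  row 8: 0  1  2  3  4  5  6  7  8
  row 9: 1  2  3  4  5  6  7  8  9

second differences of R give the permutation w = (7, 2, 4, 5, 3, 9, 6, 8, 1).

ℓ(w)=17; the 5 essential cells (i,j,r):

[(1, 6, 0), (4, 3, 1), (6, 6, 4), (6, 8, 5), (8, 1, 0)]


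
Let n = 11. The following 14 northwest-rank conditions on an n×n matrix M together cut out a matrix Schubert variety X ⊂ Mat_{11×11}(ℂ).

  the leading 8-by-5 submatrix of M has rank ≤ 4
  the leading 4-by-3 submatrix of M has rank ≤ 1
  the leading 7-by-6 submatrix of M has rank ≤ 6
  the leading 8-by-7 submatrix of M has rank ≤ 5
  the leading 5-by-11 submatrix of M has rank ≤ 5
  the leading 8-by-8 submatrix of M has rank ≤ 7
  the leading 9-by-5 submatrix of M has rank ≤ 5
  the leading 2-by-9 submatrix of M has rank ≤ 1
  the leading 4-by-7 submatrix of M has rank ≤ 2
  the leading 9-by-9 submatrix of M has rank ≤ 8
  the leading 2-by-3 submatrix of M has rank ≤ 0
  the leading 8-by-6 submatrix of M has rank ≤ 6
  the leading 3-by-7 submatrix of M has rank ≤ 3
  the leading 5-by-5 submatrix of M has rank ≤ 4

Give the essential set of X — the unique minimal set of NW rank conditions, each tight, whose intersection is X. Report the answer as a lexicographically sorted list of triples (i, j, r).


Reconstructing r_w from the 14 given conditions:

  0 0 0 1 1 1 1 1 1 1 1
  0 0 0 1 1 1 1 1 1 2 2
  1 1 1 2 2 2 2 2 2 3 3
  1 1 1 2 2 2 2 3 3 4 4
  1 2 2 3 3 3 3 4 4 5 5
  1 2 3 4 4 4 4 5 5 6 6
  1 2 3 4 4 5 5 6 6 7 7
  1 2 3 4 4 5 5 6 7 8 8
  1 2 3 4 5 6 6 7 8 9 9
  1 2 3 4 5 6 7 8 9 10 10
  1 2 3 4 5 6 7 8 9 10 11

giving w = (4, 10, 1, 8, 2, 3, 6, 9, 5, 7, 11) via Δ²R.

|D(w)|=19, |Ess(w)|=6:

[(2, 3, 0), (2, 9, 1), (4, 3, 1), (4, 7, 2), (8, 5, 4), (8, 7, 5)]


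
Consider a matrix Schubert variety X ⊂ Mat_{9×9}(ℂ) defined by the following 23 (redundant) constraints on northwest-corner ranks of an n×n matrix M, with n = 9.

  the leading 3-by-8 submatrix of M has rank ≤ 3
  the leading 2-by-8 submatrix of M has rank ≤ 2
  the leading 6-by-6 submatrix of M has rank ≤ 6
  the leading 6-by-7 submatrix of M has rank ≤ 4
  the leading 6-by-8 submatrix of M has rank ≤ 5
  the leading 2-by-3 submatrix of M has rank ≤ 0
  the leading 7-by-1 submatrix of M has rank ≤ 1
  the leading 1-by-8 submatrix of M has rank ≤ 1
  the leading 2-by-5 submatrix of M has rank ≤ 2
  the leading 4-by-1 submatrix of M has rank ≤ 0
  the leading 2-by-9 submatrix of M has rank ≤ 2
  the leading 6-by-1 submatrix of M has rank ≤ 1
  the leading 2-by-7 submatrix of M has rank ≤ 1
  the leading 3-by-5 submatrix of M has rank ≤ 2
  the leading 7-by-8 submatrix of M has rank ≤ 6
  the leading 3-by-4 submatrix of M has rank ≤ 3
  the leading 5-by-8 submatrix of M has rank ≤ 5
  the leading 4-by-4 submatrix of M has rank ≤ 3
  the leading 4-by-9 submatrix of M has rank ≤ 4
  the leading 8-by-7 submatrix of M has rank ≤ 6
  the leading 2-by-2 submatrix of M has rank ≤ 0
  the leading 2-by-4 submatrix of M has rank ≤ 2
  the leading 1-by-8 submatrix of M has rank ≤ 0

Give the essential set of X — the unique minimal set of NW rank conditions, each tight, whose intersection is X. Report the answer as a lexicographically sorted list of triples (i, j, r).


Computing R[i][j] = min implied NW-rank bound (n=9, 23 conditions):

  0, 0, 0, 0, 0, 0, 0, 0, 1
  0, 0, 0, 1, 1, 1, 1, 1, 2
  0, 1, 1, 2, 2, 2, 2, 2, 3
  0, 1, 2, 3, 3, 3, 3, 3, 4
  1, 2, 3, 4, 4, 4, 4, 4, 5
  1, 2, 3, 4, 4, 4, 4, 5, 6
  1, 2, 3, 4, 5, 5, 5, 6, 7
  1, 2, 3, 4, 5, 6, 6, 7, 8
  1, 2, 3, 4, 5, 6, 7, 8, 9

second differences of R give the permutation w = (9, 4, 2, 3, 1, 8, 5, 6, 7).

ℓ(w)=16; the 4 essential cells (i,j,r):

[(1, 8, 0), (2, 3, 0), (4, 1, 0), (6, 7, 4)]


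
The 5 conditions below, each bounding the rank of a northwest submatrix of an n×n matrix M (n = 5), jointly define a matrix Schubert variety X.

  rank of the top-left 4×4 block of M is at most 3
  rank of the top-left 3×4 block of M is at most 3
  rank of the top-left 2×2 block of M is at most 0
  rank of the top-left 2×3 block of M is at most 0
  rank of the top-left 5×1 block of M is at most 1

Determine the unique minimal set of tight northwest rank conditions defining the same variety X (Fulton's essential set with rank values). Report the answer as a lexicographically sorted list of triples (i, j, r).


Rank table r_w(5×5) implied by the 5 constraints:

  0  0  0  1  1
  0  0  0  1  2
  1  1  1  2  3
  1  2  2  3  4
  1  2  3  4  5

second differences of R give the permutation w = (4, 5, 1, 2, 3).

Rothe diagram D(w) (6 cells), 1 SE-corner (essential condition):

[(2, 3, 0)]


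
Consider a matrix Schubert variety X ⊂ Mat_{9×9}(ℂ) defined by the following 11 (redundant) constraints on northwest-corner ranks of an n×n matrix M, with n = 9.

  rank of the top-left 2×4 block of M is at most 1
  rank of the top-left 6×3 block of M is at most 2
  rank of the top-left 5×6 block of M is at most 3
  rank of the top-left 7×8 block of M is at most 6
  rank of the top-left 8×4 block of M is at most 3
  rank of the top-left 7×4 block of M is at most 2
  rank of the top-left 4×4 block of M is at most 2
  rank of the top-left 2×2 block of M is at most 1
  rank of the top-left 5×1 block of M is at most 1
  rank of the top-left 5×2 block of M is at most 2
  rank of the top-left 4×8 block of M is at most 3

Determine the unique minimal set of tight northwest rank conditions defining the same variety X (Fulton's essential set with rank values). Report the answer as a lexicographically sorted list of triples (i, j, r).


Computing R[i][j] = min implied NW-rank bound (n=9, 11 conditions):

  row 1: 1, 1, 1, 1, 1, 1, 1, 1, 1
  row 2: 1, 1, 1, 1, 2, 2, 2, 2, 2
  row 3: 1, 2, 2, 2, 3, 3, 3, 3, 3
  row 4: 1, 2, 2, 2, 3, 3, 3, 3, 4
  row 5: 1, 2, 2, 2, 3, 3, 4, 4, 5
  row 6: 1, 2, 2, 2, 3, 4, 5, 5, 6
  row 7: 1, 2, 2, 2, 3, 4, 5, 6, 7
  row 8: 1, 2, 3, 3, 4, 5, 6, 7, 8
  row 9: 1, 2, 3, 4, 5, 6, 7, 8, 9

the unique w with this rank table is (1, 5, 2, 9, 7, 6, 8, 3, 4).

Fulton essential set (4 of the 15 Rothe cells):

[(2, 4, 1), (4, 8, 3), (5, 6, 3), (7, 4, 2)]


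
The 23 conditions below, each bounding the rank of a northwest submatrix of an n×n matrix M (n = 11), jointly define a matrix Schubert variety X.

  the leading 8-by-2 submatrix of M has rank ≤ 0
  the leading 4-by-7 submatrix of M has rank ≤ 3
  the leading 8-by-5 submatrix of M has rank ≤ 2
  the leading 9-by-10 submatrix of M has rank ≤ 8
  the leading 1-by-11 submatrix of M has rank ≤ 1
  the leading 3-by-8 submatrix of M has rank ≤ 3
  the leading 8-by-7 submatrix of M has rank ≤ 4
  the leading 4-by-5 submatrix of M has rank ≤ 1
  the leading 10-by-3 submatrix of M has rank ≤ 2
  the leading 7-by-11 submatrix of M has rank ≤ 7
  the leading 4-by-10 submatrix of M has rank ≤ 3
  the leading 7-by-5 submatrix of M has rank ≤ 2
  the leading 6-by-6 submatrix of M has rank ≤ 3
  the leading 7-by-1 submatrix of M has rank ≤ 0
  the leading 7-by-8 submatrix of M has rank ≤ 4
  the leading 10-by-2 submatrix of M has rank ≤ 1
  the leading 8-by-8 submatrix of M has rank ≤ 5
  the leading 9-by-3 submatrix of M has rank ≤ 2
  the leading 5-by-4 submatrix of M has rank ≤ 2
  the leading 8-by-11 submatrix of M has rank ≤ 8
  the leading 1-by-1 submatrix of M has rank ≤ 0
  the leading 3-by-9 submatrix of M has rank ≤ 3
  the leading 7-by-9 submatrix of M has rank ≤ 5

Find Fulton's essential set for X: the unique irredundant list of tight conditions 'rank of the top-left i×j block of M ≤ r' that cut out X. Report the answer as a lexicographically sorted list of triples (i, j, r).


Reconstructing r_w from the 23 given conditions:

  i=1: 0  0  1  1  1  1  1  1  1  1  1
  i=2: 0  0  1  1  1  2  2  2  2  2  2
  i=3: 0  0  1  1  1  2  3  3  3  3  3
  i=4: 0  0  1  1  1  2  3  3  3  3  4
  i=5: 0  0  1  2  2  3  4  4  4  4  5
  i=6: 0  0  1  2  2  3  4  4  5  5  6
  i=7: 0  0  1  2  2  3  4  4  5  6  7
  i=8: 0  0  1  2  2  3  4  5  6  7  8
  i=9: 1  1  2  3  3  4  5  6  7  8  9
  i=10: 1  1  2  3  4  5  6  7  8  9  10
  i=11: 1  2  3  4  5  6  7  8  9  10  11

giving w = (3, 6, 7, 11, 4, 9, 10, 8, 1, 5, 2) via Δ²R.

Rothe diagram D(w) (31 cells), 6 SE-corners (essential conditions):

[(4, 5, 1), (4, 10, 3), (7, 8, 4), (8, 2, 0), (8, 5, 2), (10, 2, 1)]


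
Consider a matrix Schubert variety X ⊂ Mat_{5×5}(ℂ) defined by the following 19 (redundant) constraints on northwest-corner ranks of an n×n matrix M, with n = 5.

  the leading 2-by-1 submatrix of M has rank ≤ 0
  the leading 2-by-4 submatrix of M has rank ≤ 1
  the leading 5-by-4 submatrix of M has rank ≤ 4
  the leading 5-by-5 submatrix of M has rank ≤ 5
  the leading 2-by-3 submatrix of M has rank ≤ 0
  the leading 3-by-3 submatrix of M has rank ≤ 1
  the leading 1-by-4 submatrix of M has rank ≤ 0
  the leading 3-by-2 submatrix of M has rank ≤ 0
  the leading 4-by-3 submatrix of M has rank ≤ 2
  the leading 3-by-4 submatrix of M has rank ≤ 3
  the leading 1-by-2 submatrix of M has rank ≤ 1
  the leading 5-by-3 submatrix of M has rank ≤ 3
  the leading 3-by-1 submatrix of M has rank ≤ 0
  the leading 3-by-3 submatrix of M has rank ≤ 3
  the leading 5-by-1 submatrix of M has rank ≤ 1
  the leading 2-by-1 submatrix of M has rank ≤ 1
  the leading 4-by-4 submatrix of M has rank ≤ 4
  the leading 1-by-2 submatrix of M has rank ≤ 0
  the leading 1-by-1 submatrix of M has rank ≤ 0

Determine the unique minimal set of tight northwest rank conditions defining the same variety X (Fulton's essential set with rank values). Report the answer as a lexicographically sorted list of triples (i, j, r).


The tightest implied rank at each (i,j), from the 19 conditions:

  R[1]: 0  0  0  0  1
  R[2]: 0  0  0  1  2
  R[3]: 0  0  1  2  3
  R[4]: 1  1  2  3  4
  R[5]: 1  2  3  4  5

second differences of R give the permutation w = (5, 4, 3, 1, 2).

3 SE-corners of the 9-cell Rothe diagram give Ess(w):

[(1, 4, 0), (2, 3, 0), (3, 2, 0)]


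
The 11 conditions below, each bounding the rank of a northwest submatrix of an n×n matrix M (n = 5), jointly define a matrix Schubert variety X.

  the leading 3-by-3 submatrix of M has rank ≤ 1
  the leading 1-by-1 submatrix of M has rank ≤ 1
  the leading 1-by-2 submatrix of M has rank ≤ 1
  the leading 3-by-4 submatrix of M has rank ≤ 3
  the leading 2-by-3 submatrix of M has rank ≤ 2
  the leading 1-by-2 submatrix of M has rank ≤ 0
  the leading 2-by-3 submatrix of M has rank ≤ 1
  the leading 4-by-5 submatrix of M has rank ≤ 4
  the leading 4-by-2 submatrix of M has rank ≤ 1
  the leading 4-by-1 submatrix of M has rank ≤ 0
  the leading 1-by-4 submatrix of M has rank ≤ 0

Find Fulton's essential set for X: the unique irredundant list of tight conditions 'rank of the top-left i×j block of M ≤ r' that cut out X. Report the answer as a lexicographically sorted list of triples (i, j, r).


Rank table r_w(5×5) implied by the 11 constraints:

  0  0  0  0  1
  0  1  1  1  2
  0  1  1  2  3
  0  1  2  3  4
  1  2  3  4  5

giving w = (5, 2, 4, 3, 1) via Δ²R.

Rothe diagram D(w) (8 cells), 3 SE-corners (essential conditions):

[(1, 4, 0), (3, 3, 1), (4, 1, 0)]


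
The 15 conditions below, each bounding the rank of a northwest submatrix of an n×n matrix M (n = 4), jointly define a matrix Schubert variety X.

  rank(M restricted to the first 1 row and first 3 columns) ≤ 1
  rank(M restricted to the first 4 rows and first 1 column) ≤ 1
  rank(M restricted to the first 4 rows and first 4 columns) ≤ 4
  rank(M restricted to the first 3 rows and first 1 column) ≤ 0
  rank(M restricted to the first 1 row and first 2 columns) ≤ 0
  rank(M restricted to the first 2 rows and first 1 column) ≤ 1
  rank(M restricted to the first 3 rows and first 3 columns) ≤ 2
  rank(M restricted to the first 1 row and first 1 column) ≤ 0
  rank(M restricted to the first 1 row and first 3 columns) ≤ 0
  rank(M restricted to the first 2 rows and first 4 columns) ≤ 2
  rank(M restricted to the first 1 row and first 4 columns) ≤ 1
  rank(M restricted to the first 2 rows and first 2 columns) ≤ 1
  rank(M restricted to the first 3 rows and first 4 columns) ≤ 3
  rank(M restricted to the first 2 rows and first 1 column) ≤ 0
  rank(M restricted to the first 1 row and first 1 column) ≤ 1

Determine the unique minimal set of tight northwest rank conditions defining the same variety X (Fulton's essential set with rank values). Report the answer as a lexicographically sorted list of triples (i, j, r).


The tightest implied rank at each (i,j), from the 15 conditions:

  0 0 0 1
  0 1 1 2
  0 1 2 3
  1 2 3 4

reading off 1-entries of Δ²R: w = (4, 2, 3, 1).

ℓ(w)=5; the 2 essential cells (i,j,r):

[(1, 3, 0), (3, 1, 0)]


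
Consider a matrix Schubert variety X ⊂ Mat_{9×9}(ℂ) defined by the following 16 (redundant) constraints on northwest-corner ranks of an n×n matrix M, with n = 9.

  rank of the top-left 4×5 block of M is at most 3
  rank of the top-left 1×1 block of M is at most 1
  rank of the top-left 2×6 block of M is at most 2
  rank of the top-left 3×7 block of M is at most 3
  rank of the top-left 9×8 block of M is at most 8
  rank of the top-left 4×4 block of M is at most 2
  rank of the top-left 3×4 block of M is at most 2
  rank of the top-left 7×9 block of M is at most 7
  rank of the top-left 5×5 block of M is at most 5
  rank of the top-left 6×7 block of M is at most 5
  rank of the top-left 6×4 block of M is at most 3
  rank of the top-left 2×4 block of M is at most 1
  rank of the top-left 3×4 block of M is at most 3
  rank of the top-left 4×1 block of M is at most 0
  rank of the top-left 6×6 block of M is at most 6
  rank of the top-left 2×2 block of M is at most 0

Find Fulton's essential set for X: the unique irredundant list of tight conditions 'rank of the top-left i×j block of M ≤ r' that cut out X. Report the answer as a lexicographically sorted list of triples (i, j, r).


Propagating the 16 rank bounds to every northwest block:

  row 1: 0  0  1  1  1  1  1  1  1
  row 2: 0  0  1  1  2  2  2  2  2
  row 3: 0  1  2  2  3  3  3  3  3
  row 4: 0  1  2  2  3  4  4  4  4
  row 5: 1  2  3  3  4  5  5  5  5
  row 6: 1  2  3  3  4  5  5  6  6
  row 7: 1  2  3  4  5  6  6  7  7
  row 8: 1  2  3  4  5  6  7  8  8
  row 9: 1  2  3  4  5  6  7  8  9

hence w(1..9) = (3, 5, 2, 6, 1, 8, 4, 7, 9).

Rothe diagram D(w) (10 cells), 6 SE-corners (essential conditions):

[(2, 2, 0), (2, 4, 1), (4, 1, 0), (4, 4, 2), (6, 4, 3), (6, 7, 5)]


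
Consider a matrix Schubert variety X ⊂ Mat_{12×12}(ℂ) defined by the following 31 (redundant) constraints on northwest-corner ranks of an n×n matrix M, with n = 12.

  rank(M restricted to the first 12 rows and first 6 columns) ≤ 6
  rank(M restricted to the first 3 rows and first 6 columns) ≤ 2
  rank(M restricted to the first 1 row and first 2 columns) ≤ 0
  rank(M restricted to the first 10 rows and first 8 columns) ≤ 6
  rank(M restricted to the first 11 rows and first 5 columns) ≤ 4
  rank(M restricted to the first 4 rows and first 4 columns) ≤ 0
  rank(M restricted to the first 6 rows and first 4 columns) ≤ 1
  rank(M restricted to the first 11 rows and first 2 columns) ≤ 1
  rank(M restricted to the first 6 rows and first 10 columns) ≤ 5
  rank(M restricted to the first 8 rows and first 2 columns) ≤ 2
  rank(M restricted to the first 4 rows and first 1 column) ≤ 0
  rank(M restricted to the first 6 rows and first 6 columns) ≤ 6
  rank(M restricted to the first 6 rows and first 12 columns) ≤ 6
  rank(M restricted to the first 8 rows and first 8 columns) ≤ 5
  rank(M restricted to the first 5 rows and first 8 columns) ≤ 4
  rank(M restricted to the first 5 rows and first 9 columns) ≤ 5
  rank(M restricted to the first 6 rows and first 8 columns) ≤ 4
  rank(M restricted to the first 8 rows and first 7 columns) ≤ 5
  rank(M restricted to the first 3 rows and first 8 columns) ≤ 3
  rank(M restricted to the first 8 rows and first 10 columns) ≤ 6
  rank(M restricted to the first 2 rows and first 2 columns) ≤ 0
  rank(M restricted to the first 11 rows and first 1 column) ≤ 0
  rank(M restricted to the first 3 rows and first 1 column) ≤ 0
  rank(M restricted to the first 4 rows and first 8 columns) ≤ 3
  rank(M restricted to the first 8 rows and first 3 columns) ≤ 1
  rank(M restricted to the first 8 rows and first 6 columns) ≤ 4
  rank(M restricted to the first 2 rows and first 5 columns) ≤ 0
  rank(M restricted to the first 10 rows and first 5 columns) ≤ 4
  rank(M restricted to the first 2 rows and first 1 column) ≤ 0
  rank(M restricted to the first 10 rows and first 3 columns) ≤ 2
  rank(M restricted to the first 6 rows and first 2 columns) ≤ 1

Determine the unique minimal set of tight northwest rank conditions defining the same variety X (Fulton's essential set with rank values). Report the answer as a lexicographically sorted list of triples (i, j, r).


Recovering R(i,j) via the rank-extension bound from the 31 conditions:

  row 1: 0  0  0  0  0  1  1  1  1  1  1  1
  row 2: 0  0  0  0  0  1  2  2  2  2  2  2
  row 3: 0  0  0  0  1  2  3  3  3  3  3  3
  row 4: 0  0  0  0  1  2  3  3  4  4  4  4
  row 5: 0  1  1  1  2  3  4  4  5  5  5  5
  row 6: 0  1  1  1  2  3  4  4  5  5  6  6
  row 7: 0  1  1  2  3  4  5  5  6  6  7  7
  row 8: 0  1  1  2  3  4  5  5  6  6  7  8
  row 9: 0  1  2  3  4  5  6  6  7  7  8  9
  row 10: 0  1  2  3  4  5  6  6  7  8  9  10
  row 11: 0  1  2  3  4  5  6  7  8  9  10  11
  row 12: 1  2  3  4  5  6  7  8  9  10  11  12

reading off 1-entries of Δ²R: w = (6, 7, 5, 9, 2, 11, 4, 12, 3, 10, 8, 1).

D(w) has 35 cells with 11 SE-corners; essential set:

[(2, 5, 0), (4, 4, 0), (4, 8, 3), (6, 4, 1), (6, 8, 4), (6, 10, 5), (8, 3, 1), (8, 8, 5), (8, 10, 6), (10, 8, 6), (11, 1, 0)]


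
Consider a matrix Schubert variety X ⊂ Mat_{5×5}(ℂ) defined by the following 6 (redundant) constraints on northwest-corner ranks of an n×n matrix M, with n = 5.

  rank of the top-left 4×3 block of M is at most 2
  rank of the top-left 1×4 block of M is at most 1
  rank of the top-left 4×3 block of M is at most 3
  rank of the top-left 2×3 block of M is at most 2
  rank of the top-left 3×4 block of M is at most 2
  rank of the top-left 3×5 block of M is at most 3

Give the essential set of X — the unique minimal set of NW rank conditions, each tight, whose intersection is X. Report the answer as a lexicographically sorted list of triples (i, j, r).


The tightest implied rank at each (i,j), from the 6 conditions:

  R[1]: 1 | 1 | 1 | 1 | 1
  R[2]: 1 | 2 | 2 | 2 | 2
  R[3]: 1 | 2 | 2 | 2 | 3
  R[4]: 1 | 2 | 2 | 3 | 4
  R[5]: 1 | 2 | 3 | 4 | 5

reading off 1-entries of Δ²R: w = (1, 2, 5, 4, 3).

|D(w)|=3, |Ess(w)|=2:

[(3, 4, 2), (4, 3, 2)]
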